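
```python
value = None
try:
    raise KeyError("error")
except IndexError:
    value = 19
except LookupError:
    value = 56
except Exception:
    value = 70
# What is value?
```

Step-by-step execution trace:
1. `raise KeyError(...)` raises KeyError.
2. `except IndexError` does not match (KeyError is not a subclass of IndexError); skipped.
3. `except LookupError` matches (KeyError is a subclass of LookupError) → value = 56.
4. `except Exception` is not reached.
Result: 56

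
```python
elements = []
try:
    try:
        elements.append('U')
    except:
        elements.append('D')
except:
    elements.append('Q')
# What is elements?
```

Step-by-step execution trace:
1. Inner try: `elements.append('U')` → elements = ['U']. No exception raised.
2. Inner `except` is skipped.
3. Inner try completes normally; outer `except` is skipped.
Result: ['U']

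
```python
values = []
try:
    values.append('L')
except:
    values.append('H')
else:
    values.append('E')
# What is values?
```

Step-by-step execution trace:
1. try: `values.append('L')` → values = ['L']. No exception raised.
2. `except` is skipped.
3. `else` runs (try completed without exception): `values.append('E')` → values = ['L', 'E'].
Result: ['L', 'E']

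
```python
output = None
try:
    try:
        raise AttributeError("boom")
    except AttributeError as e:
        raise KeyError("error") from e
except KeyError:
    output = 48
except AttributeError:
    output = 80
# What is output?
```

Step-by-step execution trace:
1. Inner try raises AttributeError; inner `except AttributeError as e` catches it.
2. `raise KeyError(...) from e` raises KeyError (AttributeError is attached as __cause__, but only KeyError is active).
3. Outer `except KeyError` matches → output = 48.
4. `except AttributeError` is not reached.
Result: 48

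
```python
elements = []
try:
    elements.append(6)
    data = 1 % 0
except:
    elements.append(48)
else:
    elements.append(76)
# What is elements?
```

Step-by-step execution trace:
1. try: `elements.append(6)` → elements = [6].
2. `data = 1 % 0` raises ZeroDivisionError.
3. bare `except` matches → `elements.append(48)` → elements = [6, 48].
4. `else` is skipped (an exception was raised).
Result: [6, 48]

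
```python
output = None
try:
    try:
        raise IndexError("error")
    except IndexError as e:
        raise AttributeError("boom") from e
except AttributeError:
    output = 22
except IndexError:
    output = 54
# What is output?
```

Step-by-step execution trace:
1. Inner try raises IndexError; inner `except IndexError as e` catches it.
2. `raise AttributeError(...) from e` raises AttributeError (IndexError is attached as __cause__, but only AttributeError is active).
3. Outer `except AttributeError` matches → output = 22.
4. `except IndexError` is not reached.
Result: 22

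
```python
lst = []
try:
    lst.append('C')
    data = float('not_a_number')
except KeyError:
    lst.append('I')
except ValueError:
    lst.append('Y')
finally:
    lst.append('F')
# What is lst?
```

Step-by-step execution trace:
1. try: `lst.append('C')` → lst = ['C'].
2. `data = float('not_a_number')` raises ValueError.
3. `except KeyError` does not match ValueError; skipped.
4. `except ValueError` matches → `lst.append('Y')` → lst = ['C', 'Y'].
5. finally always runs: `lst.append('F')` → lst = ['C', 'Y', 'F'].
Result: ['C', 'Y', 'F']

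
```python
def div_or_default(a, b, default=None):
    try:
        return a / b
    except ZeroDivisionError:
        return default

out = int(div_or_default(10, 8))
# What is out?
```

Step-by-step execution trace:
1. `div_or_default(10, 8)` enters try: `return 10 / 8` → returns 1.25. No exception raised.
2. `except ZeroDivisionError` is skipped.
3. `int(1.25)` → 1 → out = 1.
Result: 1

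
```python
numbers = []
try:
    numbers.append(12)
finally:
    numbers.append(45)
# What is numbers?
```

Step-by-step execution trace:
1. try: `numbers.append(12)` → numbers = [12].
2. The try body completes without raising.
3. finally always runs: `numbers.append(45)` → numbers = [12, 45].
Result: [12, 45]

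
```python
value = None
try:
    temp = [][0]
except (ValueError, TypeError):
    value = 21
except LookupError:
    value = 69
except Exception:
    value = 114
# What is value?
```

Step-by-step execution trace:
1. `temp = [][0]` raises IndexError.
2. `except (ValueError, TypeError)` does not match IndexError; skipped.
3. `except LookupError` matches (IndexError is a subclass of LookupError) → value = 69.
4. `except Exception` is not reached.
Result: 69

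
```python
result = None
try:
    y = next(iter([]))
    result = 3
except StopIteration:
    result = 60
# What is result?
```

Step-by-step execution trace:
1. `y = next(iter([]))` raises StopIteration.
2. `result = 3` is not reached.
3. `except StopIteration` matches → result = 60.
Result: 60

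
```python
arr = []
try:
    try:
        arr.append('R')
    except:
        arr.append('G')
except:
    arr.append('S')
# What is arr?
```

Step-by-step execution trace:
1. Inner try: `arr.append('R')` → arr = ['R']. No exception raised.
2. Inner `except` is skipped.
3. Inner try completes normally; outer `except` is skipped.
Result: ['R']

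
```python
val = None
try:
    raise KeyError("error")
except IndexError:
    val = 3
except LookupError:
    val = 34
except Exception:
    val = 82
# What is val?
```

Step-by-step execution trace:
1. `raise KeyError(...)` raises KeyError.
2. `except IndexError` does not match (KeyError is not a subclass of IndexError); skipped.
3. `except LookupError` matches (KeyError is a subclass of LookupError) → val = 34.
4. `except Exception` is not reached.
Result: 34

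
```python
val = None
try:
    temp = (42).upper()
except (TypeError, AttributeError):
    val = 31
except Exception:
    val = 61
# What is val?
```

Step-by-step execution trace:
1. `temp = (42).upper()` raises AttributeError.
2. `except (TypeError, AttributeError)` matches (AttributeError is in the tuple) → val = 31.
3. `except Exception` is not reached.
Result: 31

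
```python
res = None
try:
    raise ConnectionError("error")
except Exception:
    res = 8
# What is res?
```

Step-by-step execution trace:
1. `raise ConnectionError(...)` raises ConnectionError.
2. `except Exception` matches (ConnectionError is a subclass of Exception) → res = 8.
Result: 8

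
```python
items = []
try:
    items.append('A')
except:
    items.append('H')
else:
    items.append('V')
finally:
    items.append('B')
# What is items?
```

Step-by-step execution trace:
1. try: `items.append('A')` → items = ['A']. No exception raised.
2. `except` is skipped.
3. `else` runs: `items.append('V')` → items = ['A', 'V'].
4. `finally` always runs: `items.append('B')` → items = ['A', 'V', 'B'].
Result: ['A', 'V', 'B']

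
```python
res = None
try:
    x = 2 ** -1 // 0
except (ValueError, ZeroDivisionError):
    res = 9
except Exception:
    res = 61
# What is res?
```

Step-by-step execution trace:
1. `x = 2 ** -1 // 0` raises ZeroDivisionError.
2. `except (ValueError, ZeroDivisionError)` matches (ZeroDivisionError is in the tuple) → res = 9.
3. `except Exception` is not reached.
Result: 9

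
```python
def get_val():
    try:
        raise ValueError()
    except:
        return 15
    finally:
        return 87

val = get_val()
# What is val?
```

Step-by-step execution trace:
1. `get_val()` enters try: `raise ValueError()` raises ValueError.
2. bare `except` matches → `return 15` sets pending return value 15.
3. Before returning, `finally: return 87` runs and overrides the pending return.
4. get_val() returns 87 → val = 87.
Result: 87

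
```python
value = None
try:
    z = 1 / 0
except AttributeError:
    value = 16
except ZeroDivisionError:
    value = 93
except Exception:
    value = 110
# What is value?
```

Step-by-step execution trace:
1. `z = 1 / 0` raises ZeroDivisionError.
2. `except AttributeError` does not match ZeroDivisionError; skipped.
3. `except ZeroDivisionError` matches → value = 93.
4. Remaining except clauses are skipped.
Result: 93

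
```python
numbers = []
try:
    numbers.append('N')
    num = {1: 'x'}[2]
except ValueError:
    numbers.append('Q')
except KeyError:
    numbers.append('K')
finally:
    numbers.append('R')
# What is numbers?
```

Step-by-step execution trace:
1. try: `numbers.append('N')` → numbers = ['N'].
2. `num = {1: 'x'}[2]` raises KeyError.
3. `except ValueError` does not match KeyError; skipped.
4. `except KeyError` matches → `numbers.append('K')` → numbers = ['N', 'K'].
5. finally always runs: `numbers.append('R')` → numbers = ['N', 'K', 'R'].
Result: ['N', 'K', 'R']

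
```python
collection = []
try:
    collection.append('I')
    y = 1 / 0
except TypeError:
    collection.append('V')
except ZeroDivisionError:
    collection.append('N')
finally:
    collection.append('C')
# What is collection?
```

Step-by-step execution trace:
1. try: `collection.append('I')` → collection = ['I'].
2. `y = 1 / 0` raises ZeroDivisionError.
3. `except TypeError` does not match ZeroDivisionError; skipped.
4. `except ZeroDivisionError` matches → `collection.append('N')` → collection = ['I', 'N'].
5. finally always runs: `collection.append('C')` → collection = ['I', 'N', 'C'].
Result: ['I', 'N', 'C']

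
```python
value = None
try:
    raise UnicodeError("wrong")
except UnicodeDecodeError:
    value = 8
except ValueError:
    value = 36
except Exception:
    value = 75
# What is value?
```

Step-by-step execution trace:
1. `raise UnicodeError(...)` raises UnicodeError.
2. `except UnicodeDecodeError` does not match (UnicodeError is not a subclass of UnicodeDecodeError); skipped.
3. `except ValueError` matches (UnicodeError is a subclass of ValueError) → value = 36.
4. `except Exception` is not reached.
Result: 36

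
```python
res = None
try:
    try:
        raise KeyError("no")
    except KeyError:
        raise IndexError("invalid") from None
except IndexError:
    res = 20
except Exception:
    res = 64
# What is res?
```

Step-by-step execution trace:
1. Inner try raises KeyError; inner `except KeyError` catches it.
2. `raise IndexError(...) from None` raises IndexError (from None suppresses __context__, but the active exception is still IndexError).
3. Outer `except IndexError` matches → res = 20.
4. `except Exception` is not reached.
Result: 20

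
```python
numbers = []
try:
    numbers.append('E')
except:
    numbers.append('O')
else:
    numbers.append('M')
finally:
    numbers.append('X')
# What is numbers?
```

Step-by-step execution trace:
1. try: `numbers.append('E')` → numbers = ['E']. No exception raised.
2. `except` is skipped.
3. `else` runs: `numbers.append('M')` → numbers = ['E', 'M'].
4. `finally` always runs: `numbers.append('X')` → numbers = ['E', 'M', 'X'].
Result: ['E', 'M', 'X']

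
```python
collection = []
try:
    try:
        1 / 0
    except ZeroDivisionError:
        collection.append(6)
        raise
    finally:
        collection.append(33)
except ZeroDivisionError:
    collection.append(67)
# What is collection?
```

Step-by-step execution trace:
1. Inner try: `1 / 0` raises ZeroDivisionError.
2. Inner `except ZeroDivisionError` matches → `collection.append(6)` → collection = [6].
3. bare `raise` re-raises ZeroDivisionError.
4. Inner `finally` runs during unwinding: `collection.append(33)` → collection = [6, 33].
5. Outer `except ZeroDivisionError` matches → `collection.append(67)` → collection = [6, 33, 67].
Result: [6, 33, 67]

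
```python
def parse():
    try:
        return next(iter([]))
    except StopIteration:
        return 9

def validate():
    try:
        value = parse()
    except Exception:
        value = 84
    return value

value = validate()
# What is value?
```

Step-by-step execution trace:
1. `validate()` calls `parse()`.
2. In parse: `next(iter([]))` raises StopIteration; `except StopIteration` catches it → returns 9.
3. In validate: `value = parse()` → value = 9. No exception reaches validate.
4. `except Exception` is skipped; validate returns 9.
5. value = 9.
Result: 9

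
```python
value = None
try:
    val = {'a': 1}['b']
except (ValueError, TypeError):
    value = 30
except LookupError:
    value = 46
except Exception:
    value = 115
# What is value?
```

Step-by-step execution trace:
1. `val = {'a': 1}['b']` raises KeyError.
2. `except (ValueError, TypeError)` does not match KeyError; skipped.
3. `except LookupError` matches (KeyError is a subclass of LookupError) → value = 46.
4. `except Exception` is not reached.
Result: 46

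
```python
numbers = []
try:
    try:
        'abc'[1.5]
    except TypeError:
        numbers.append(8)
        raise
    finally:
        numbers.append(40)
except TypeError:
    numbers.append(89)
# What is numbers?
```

Step-by-step execution trace:
1. Inner try: `'abc'[1.5]` raises TypeError.
2. Inner `except TypeError` matches → `numbers.append(8)` → numbers = [8].
3. bare `raise` re-raises TypeError.
4. Inner `finally` runs during unwinding: `numbers.append(40)` → numbers = [8, 40].
5. Outer `except TypeError` matches → `numbers.append(89)` → numbers = [8, 40, 89].
Result: [8, 40, 89]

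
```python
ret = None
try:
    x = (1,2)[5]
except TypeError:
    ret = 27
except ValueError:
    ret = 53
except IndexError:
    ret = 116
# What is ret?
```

Step-by-step execution trace:
1. `x = (1,2)[5]` raises IndexError.
2. `except TypeError` does not match IndexError; skipped.
3. `except ValueError` does not match IndexError; skipped.
4. `except IndexError` matches → ret = 116.
Result: 116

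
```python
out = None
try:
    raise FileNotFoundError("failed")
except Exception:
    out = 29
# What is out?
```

Step-by-step execution trace:
1. `raise FileNotFoundError(...)` raises FileNotFoundError.
2. `except Exception` matches (FileNotFoundError is a subclass of Exception) → out = 29.
Result: 29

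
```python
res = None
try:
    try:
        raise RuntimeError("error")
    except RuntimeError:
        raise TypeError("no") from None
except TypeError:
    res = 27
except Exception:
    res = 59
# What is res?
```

Step-by-step execution trace:
1. Inner try raises RuntimeError; inner `except RuntimeError` catches it.
2. `raise TypeError(...) from None` raises TypeError (from None suppresses __context__, but the active exception is still TypeError).
3. Outer `except TypeError` matches → res = 27.
4. `except Exception` is not reached.
Result: 27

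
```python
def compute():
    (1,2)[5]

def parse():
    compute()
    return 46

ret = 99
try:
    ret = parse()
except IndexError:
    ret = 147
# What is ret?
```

Step-by-step execution trace:
1. ret starts at 99.
2. try: `parse()` calls `compute()`.
3. `compute()` evaluates `(1,2)[5]`, which raises IndexError; it propagates through parse (uncaught).
4. `return 46` in parse is not reached; the assignment to ret does not complete.
5. `except IndexError` matches → ret = 147.
Result: 147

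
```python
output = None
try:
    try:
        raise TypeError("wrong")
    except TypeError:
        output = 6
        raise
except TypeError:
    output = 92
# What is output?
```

Step-by-step execution trace:
1. Inner try: `raise TypeError("wrong")` raises TypeError.
2. Inner `except TypeError` matches → output = 6.
3. bare `raise` re-raises the same TypeError.
4. Outer `except TypeError` matches → output = 92.
Result: 92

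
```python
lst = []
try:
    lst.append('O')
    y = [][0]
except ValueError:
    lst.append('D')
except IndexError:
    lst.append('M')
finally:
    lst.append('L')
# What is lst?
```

Step-by-step execution trace:
1. try: `lst.append('O')` → lst = ['O'].
2. `y = [][0]` raises IndexError.
3. `except ValueError` does not match IndexError; skipped.
4. `except IndexError` matches → `lst.append('M')` → lst = ['O', 'M'].
5. finally always runs: `lst.append('L')` → lst = ['O', 'M', 'L'].
Result: ['O', 'M', 'L']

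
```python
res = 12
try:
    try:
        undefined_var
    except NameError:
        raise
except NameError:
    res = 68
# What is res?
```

Step-by-step execution trace:
1. Inner try: `undefined_var` raises NameError.
2. Inner `except NameError` matches; bare `raise` re-raises the same NameError.
3. Outer `except NameError` matches → res = 68.
Result: 68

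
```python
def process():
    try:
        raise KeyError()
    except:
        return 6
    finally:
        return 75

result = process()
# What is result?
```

Step-by-step execution trace:
1. `process()` enters try: `raise KeyError()` raises KeyError.
2. bare `except` matches → `return 6` sets pending return value 6.
3. Before returning, `finally: return 75` runs and overrides the pending return.
4. process() returns 75 → result = 75.
Result: 75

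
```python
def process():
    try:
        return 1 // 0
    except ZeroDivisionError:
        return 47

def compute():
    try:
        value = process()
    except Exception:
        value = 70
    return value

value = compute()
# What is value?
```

Step-by-step execution trace:
1. `compute()` calls `process()`.
2. In process: `1 // 0` raises ZeroDivisionError; `except ZeroDivisionError` catches it → returns 47.
3. In compute: `value = process()` → value = 47. No exception reaches compute.
4. `except Exception` is skipped; compute returns 47.
5. value = 47.
Result: 47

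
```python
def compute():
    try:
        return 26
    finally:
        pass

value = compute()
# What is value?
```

Step-by-step execution trace:
1. `compute()` enters try: `return 26` sets pending return value 26.
2. Before returning, `finally: pass` runs (no effect).
3. compute() returns 26 → value = 26.
Result: 26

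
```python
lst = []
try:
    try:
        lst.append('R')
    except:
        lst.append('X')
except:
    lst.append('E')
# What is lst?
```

Step-by-step execution trace:
1. Inner try: `lst.append('R')` → lst = ['R']. No exception raised.
2. Inner `except` is skipped.
3. Inner try completes normally; outer `except` is skipped.
Result: ['R']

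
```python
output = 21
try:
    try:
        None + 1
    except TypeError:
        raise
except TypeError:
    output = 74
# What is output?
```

Step-by-step execution trace:
1. Inner try: `None + 1` raises TypeError.
2. Inner `except TypeError` matches; bare `raise` re-raises the same TypeError.
3. Outer `except TypeError` matches → output = 74.
Result: 74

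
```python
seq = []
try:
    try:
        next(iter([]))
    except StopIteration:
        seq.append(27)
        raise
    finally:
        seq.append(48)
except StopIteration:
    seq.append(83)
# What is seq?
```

Step-by-step execution trace:
1. Inner try: `next(iter([]))` raises StopIteration.
2. Inner `except StopIteration` matches → `seq.append(27)` → seq = [27].
3. bare `raise` re-raises StopIteration.
4. Inner `finally` runs during unwinding: `seq.append(48)` → seq = [27, 48].
5. Outer `except StopIteration` matches → `seq.append(83)` → seq = [27, 48, 83].
Result: [27, 48, 83]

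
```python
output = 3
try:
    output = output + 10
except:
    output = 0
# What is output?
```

Step-by-step execution trace:
1. output starts at 3.
2. try: `output = output + 10` → output = 13. No exception raised.
3. `except` is skipped.
Result: 13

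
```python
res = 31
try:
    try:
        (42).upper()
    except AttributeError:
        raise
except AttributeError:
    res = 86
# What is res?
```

Step-by-step execution trace:
1. Inner try: `(42).upper()` raises AttributeError.
2. Inner `except AttributeError` matches; bare `raise` re-raises the same AttributeError.
3. Outer `except AttributeError` matches → res = 86.
Result: 86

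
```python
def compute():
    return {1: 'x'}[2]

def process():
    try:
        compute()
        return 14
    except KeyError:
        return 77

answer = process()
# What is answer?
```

Step-by-step execution trace:
1. `process()` calls `compute()`.
2. `compute()` evaluates `{1: 'x'}[2]`, which raises KeyError; it propagates to the caller.
3. `return 14` is not reached.
4. `except KeyError` in process matches → returns 77.
5. answer = 77.
Result: 77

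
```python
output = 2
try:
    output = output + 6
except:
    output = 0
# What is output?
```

Step-by-step execution trace:
1. output starts at 2.
2. try: `output = output + 6` → output = 8. No exception raised.
3. `except` is skipped.
Result: 8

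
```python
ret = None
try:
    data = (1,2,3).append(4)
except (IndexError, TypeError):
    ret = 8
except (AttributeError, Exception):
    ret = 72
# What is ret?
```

Step-by-step execution trace:
1. `data = (1,2,3).append(4)` raises AttributeError.
2. `except (IndexError, TypeError)` does not match AttributeError; skipped.
3. `except (AttributeError, Exception)` matches (AttributeError is in the tuple) → ret = 72.
Result: 72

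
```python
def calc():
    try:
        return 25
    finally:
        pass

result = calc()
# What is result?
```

Step-by-step execution trace:
1. `calc()` enters try: `return 25` sets pending return value 25.
2. Before returning, `finally: pass` runs (no effect).
3. calc() returns 25 → result = 25.
Result: 25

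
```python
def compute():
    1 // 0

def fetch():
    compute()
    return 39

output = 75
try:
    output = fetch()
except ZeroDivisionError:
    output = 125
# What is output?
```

Step-by-step execution trace:
1. output starts at 75.
2. try: `fetch()` calls `compute()`.
3. `compute()` evaluates `1 // 0`, which raises ZeroDivisionError; it propagates through fetch (uncaught).
4. `return 39` in fetch is not reached; the assignment to output does not complete.
5. `except ZeroDivisionError` matches → output = 125.
Result: 125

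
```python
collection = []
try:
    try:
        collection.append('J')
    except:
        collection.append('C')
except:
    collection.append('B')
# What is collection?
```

Step-by-step execution trace:
1. Inner try: `collection.append('J')` → collection = ['J']. No exception raised.
2. Inner `except` is skipped.
3. Inner try completes normally; outer `except` is skipped.
Result: ['J']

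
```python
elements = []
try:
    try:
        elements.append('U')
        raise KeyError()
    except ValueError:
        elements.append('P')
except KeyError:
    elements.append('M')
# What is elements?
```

Step-by-step execution trace:
1. Inner try: `elements.append('U')` → elements = ['U'].
2. `raise KeyError()` raises KeyError.
3. Inner `except ValueError` does not match KeyError; exception propagates to outer try.
4. Outer `except KeyError` matches → `elements.append('M')` → elements = ['U', 'M'].
Result: ['U', 'M']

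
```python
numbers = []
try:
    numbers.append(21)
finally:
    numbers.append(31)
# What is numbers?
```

Step-by-step execution trace:
1. try: `numbers.append(21)` → numbers = [21].
2. The try body completes without raising.
3. finally always runs: `numbers.append(31)` → numbers = [21, 31].
Result: [21, 31]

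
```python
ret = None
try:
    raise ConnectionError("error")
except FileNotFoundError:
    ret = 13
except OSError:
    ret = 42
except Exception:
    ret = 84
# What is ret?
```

Step-by-step execution trace:
1. `raise ConnectionError(...)` raises ConnectionError.
2. `except FileNotFoundError` does not match (ConnectionError is not a subclass of FileNotFoundError); skipped.
3. `except OSError` matches (ConnectionError is a subclass of OSError) → ret = 42.
4. `except Exception` is not reached.
Result: 42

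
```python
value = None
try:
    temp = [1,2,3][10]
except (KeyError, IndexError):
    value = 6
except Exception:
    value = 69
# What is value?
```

Step-by-step execution trace:
1. `temp = [1,2,3][10]` raises IndexError.
2. `except (KeyError, IndexError)` matches (IndexError is in the tuple) → value = 6.
3. `except Exception` is not reached.
Result: 6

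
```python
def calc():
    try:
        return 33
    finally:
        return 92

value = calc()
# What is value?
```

Step-by-step execution trace:
1. `calc()` enters try: `return 33` sets pending return value 33.
2. Before returning, `finally: return 92` runs and overrides the pending return.
3. calc() returns 92 → value = 92.
Result: 92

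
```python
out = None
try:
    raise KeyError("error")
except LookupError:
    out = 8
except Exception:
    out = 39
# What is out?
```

Step-by-step execution trace:
1. `raise KeyError(...)` raises KeyError.
2. `except LookupError` matches (KeyError is a subclass of LookupError) → out = 8.
3. `except Exception` is not reached.
Result: 8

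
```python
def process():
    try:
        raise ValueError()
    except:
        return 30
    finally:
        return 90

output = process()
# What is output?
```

Step-by-step execution trace:
1. `process()` enters try: `raise ValueError()` raises ValueError.
2. bare `except` matches → `return 30` sets pending return value 30.
3. Before returning, `finally: return 90` runs and overrides the pending return.
4. process() returns 90 → output = 90.
Result: 90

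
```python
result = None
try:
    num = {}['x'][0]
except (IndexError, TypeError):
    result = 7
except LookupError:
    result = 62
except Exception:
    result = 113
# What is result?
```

Step-by-step execution trace:
1. `num = {}['x'][0]` raises KeyError.
2. `except (IndexError, TypeError)` does not match KeyError; skipped.
3. `except LookupError` matches (KeyError is a subclass of LookupError) → result = 62.
4. `except Exception` is not reached.
Result: 62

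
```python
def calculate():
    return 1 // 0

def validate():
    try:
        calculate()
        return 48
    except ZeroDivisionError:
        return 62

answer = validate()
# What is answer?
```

Step-by-step execution trace:
1. `validate()` calls `calculate()`.
2. `calculate()` evaluates `1 // 0`, which raises ZeroDivisionError; it propagates to the caller.
3. `return 48` is not reached.
4. `except ZeroDivisionError` in validate matches → returns 62.
5. answer = 62.
Result: 62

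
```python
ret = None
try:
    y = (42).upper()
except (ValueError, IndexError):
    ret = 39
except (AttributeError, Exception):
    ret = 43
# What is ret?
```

Step-by-step execution trace:
1. `y = (42).upper()` raises AttributeError.
2. `except (ValueError, IndexError)` does not match AttributeError; skipped.
3. `except (AttributeError, Exception)` matches (AttributeError is in the tuple) → ret = 43.
Result: 43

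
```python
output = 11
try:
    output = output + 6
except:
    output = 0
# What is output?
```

Step-by-step execution trace:
1. output starts at 11.
2. try: `output = output + 6` → output = 17. No exception raised.
3. `except` is skipped.
Result: 17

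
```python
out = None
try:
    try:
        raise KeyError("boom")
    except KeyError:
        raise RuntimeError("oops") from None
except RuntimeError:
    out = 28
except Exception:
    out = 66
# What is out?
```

Step-by-step execution trace:
1. Inner try raises KeyError; inner `except KeyError` catches it.
2. `raise RuntimeError(...) from None` raises RuntimeError (from None suppresses __context__, but the active exception is still RuntimeError).
3. Outer `except RuntimeError` matches → out = 28.
4. `except Exception` is not reached.
Result: 28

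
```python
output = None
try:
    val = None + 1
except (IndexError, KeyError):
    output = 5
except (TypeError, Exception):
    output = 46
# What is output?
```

Step-by-step execution trace:
1. `val = None + 1` raises TypeError.
2. `except (IndexError, KeyError)` does not match TypeError; skipped.
3. `except (TypeError, Exception)` matches (TypeError is in the tuple) → output = 46.
Result: 46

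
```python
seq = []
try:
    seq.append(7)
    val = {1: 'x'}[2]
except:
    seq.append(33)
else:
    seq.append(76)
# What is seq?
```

Step-by-step execution trace:
1. try: `seq.append(7)` → seq = [7].
2. `val = {1: 'x'}[2]` raises KeyError.
3. bare `except` matches → `seq.append(33)` → seq = [7, 33].
4. `else` is skipped (an exception was raised).
Result: [7, 33]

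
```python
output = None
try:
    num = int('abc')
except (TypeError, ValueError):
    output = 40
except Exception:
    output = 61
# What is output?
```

Step-by-step execution trace:
1. `num = int('abc')` raises ValueError.
2. `except (TypeError, ValueError)` matches (ValueError is in the tuple) → output = 40.
3. `except Exception` is not reached.
Result: 40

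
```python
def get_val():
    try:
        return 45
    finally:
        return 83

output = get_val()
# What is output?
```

Step-by-step execution trace:
1. `get_val()` enters try: `return 45` sets pending return value 45.
2. Before returning, `finally: return 83` runs and overrides the pending return.
3. get_val() returns 83 → output = 83.
Result: 83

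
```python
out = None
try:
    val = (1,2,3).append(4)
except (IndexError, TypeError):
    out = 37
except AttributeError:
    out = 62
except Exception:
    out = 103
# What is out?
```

Step-by-step execution trace:
1. `val = (1,2,3).append(4)` raises AttributeError.
2. `except (IndexError, TypeError)` does not match AttributeError; skipped.
3. `except AttributeError` matches (exact type match) → out = 62.
4. `except Exception` is not reached.
Result: 62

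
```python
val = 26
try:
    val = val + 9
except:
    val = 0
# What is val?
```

Step-by-step execution trace:
1. val starts at 26.
2. try: `val = val + 9` → val = 35. No exception raised.
3. `except` is skipped.
Result: 35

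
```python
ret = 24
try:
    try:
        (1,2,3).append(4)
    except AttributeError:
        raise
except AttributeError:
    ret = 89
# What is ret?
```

Step-by-step execution trace:
1. Inner try: `(1,2,3).append(4)` raises AttributeError.
2. Inner `except AttributeError` matches; bare `raise` re-raises the same AttributeError.
3. Outer `except AttributeError` matches → ret = 89.
Result: 89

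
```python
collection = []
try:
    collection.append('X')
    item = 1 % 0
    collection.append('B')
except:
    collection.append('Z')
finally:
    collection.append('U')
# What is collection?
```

Step-by-step execution trace:
1. try: `collection.append('X')` → collection = ['X'].
2. `item = 1 % 0` raises ZeroDivisionError; `collection.append('B')` is not reached.
3. bare `except` matches → `collection.append('Z')` → collection = ['X', 'Z'].
4. finally always runs: `collection.append('U')` → collection = ['X', 'Z', 'U'].
Result: ['X', 'Z', 'U']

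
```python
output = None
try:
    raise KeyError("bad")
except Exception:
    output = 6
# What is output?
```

Step-by-step execution trace:
1. `raise KeyError(...)` raises KeyError.
2. `except Exception` matches (KeyError is a subclass of Exception) → output = 6.
Result: 6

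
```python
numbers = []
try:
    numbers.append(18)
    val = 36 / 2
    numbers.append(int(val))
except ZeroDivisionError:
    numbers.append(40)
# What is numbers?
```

Step-by-step execution trace:
1. try: `numbers.append(18)` → numbers = [18].
2. `val = 36 / 2` → val = 18.0. No exception raised.
3. `numbers.append(int(val))` → numbers = [18, 18].
4. `except ZeroDivisionError` is skipped (no exception was raised).
Result: [18, 18]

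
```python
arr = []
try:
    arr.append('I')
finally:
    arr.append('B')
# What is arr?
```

Step-by-step execution trace:
1. try: `arr.append('I')` → arr = ['I'].
2. The try body completes without raising.
3. finally always runs: `arr.append('B')` → arr = ['I', 'B'].
Result: ['I', 'B']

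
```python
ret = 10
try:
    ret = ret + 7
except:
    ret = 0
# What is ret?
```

Step-by-step execution trace:
1. ret starts at 10.
2. try: `ret = ret + 7` → ret = 17. No exception raised.
3. `except` is skipped.
Result: 17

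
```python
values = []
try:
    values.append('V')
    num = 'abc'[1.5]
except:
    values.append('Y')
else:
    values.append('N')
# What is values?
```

Step-by-step execution trace:
1. try: `values.append('V')` → values = ['V'].
2. `num = 'abc'[1.5]` raises TypeError.
3. bare `except` matches → `values.append('Y')` → values = ['V', 'Y'].
4. `else` is skipped (an exception was raised).
Result: ['V', 'Y']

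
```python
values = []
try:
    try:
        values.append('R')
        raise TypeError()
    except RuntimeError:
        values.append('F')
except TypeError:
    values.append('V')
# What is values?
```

Step-by-step execution trace:
1. Inner try: `values.append('R')` → values = ['R'].
2. `raise TypeError()` raises TypeError.
3. Inner `except RuntimeError` does not match TypeError; exception propagates to outer try.
4. Outer `except TypeError` matches → `values.append('V')` → values = ['R', 'V'].
Result: ['R', 'V']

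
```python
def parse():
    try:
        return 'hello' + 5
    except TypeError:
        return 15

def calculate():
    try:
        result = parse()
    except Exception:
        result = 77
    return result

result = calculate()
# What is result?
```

Step-by-step execution trace:
1. `calculate()` calls `parse()`.
2. In parse: `'hello' + 5` raises TypeError; `except TypeError` catches it → returns 15.
3. In calculate: `result = parse()` → result = 15. No exception reaches calculate.
4. `except Exception` is skipped; calculate returns 15.
5. result = 15.
Result: 15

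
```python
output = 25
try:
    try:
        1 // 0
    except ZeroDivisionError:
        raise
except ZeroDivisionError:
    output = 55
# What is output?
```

Step-by-step execution trace:
1. Inner try: `1 // 0` raises ZeroDivisionError.
2. Inner `except ZeroDivisionError` matches; bare `raise` re-raises the same ZeroDivisionError.
3. Outer `except ZeroDivisionError` matches → output = 55.
Result: 55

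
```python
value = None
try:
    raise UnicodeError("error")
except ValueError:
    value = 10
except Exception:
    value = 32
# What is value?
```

Step-by-step execution trace:
1. `raise UnicodeError(...)` raises UnicodeError.
2. `except ValueError` matches (UnicodeError is a subclass of ValueError) → value = 10.
3. `except Exception` is not reached.
Result: 10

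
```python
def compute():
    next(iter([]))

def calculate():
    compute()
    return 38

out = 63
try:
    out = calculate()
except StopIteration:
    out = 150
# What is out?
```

Step-by-step execution trace:
1. out starts at 63.
2. try: `calculate()` calls `compute()`.
3. `compute()` evaluates `next(iter([]))`, which raises StopIteration; it propagates through calculate (uncaught).
4. `return 38` in calculate is not reached; the assignment to out does not complete.
5. `except StopIteration` matches → out = 150.
Result: 150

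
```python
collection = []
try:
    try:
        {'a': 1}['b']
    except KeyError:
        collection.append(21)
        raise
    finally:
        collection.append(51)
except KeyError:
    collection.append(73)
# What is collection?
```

Step-by-step execution trace:
1. Inner try: `{'a': 1}['b']` raises KeyError.
2. Inner `except KeyError` matches → `collection.append(21)` → collection = [21].
3. bare `raise` re-raises KeyError.
4. Inner `finally` runs during unwinding: `collection.append(51)` → collection = [21, 51].
5. Outer `except KeyError` matches → `collection.append(73)` → collection = [21, 51, 73].
Result: [21, 51, 73]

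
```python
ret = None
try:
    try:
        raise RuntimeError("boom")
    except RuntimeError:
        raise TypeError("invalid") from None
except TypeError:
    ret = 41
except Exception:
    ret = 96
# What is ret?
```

Step-by-step execution trace:
1. Inner try raises RuntimeError; inner `except RuntimeError` catches it.
2. `raise TypeError(...) from None` raises TypeError (from None suppresses __context__, but the active exception is still TypeError).
3. Outer `except TypeError` matches → ret = 41.
4. `except Exception` is not reached.
Result: 41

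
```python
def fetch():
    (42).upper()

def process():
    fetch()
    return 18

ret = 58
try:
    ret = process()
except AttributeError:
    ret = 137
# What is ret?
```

Step-by-step execution trace:
1. ret starts at 58.
2. try: `process()` calls `fetch()`.
3. `fetch()` evaluates `(42).upper()`, which raises AttributeError; it propagates through process (uncaught).
4. `return 18` in process is not reached; the assignment to ret does not complete.
5. `except AttributeError` matches → ret = 137.
Result: 137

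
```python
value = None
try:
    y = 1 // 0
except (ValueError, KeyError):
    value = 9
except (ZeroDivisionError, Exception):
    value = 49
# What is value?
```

Step-by-step execution trace:
1. `y = 1 // 0` raises ZeroDivisionError.
2. `except (ValueError, KeyError)` does not match ZeroDivisionError; skipped.
3. `except (ZeroDivisionError, Exception)` matches (ZeroDivisionError is in the tuple) → value = 49.
Result: 49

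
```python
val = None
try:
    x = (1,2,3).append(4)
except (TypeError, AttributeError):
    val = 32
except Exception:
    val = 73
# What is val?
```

Step-by-step execution trace:
1. `x = (1,2,3).append(4)` raises AttributeError.
2. `except (TypeError, AttributeError)` matches (AttributeError is in the tuple) → val = 32.
3. `except Exception` is not reached.
Result: 32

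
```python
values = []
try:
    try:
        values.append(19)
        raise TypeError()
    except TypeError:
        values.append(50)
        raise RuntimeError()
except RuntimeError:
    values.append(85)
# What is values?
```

Step-by-step execution trace:
1. Inner try: `values.append(19)` → values = [19].
2. `raise TypeError()` raises TypeError.
3. Inner `except TypeError` matches → `values.append(50)` → values = [19, 50].
4. `raise RuntimeError()` raises RuntimeError; propagates to outer try.
5. Outer `except RuntimeError` matches → `values.append(85)` → values = [19, 50, 85].
Result: [19, 50, 85]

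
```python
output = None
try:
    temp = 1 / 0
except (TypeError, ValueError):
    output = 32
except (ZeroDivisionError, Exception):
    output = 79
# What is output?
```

Step-by-step execution trace:
1. `temp = 1 / 0` raises ZeroDivisionError.
2. `except (TypeError, ValueError)` does not match ZeroDivisionError; skipped.
3. `except (ZeroDivisionError, Exception)` matches (ZeroDivisionError is in the tuple) → output = 79.
Result: 79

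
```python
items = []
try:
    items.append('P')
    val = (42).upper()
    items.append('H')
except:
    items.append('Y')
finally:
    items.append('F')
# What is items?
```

Step-by-step execution trace:
1. try: `items.append('P')` → items = ['P'].
2. `val = (42).upper()` raises AttributeError; `items.append('H')` is not reached.
3. bare `except` matches → `items.append('Y')` → items = ['P', 'Y'].
4. finally always runs: `items.append('F')` → items = ['P', 'Y', 'F'].
Result: ['P', 'Y', 'F']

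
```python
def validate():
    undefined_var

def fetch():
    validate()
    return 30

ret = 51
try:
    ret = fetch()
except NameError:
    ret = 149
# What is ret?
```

Step-by-step execution trace:
1. ret starts at 51.
2. try: `fetch()` calls `validate()`.
3. `validate()` evaluates `undefined_var`, which raises NameError; it propagates through fetch (uncaught).
4. `return 30` in fetch is not reached; the assignment to ret does not complete.
5. `except NameError` matches → ret = 149.
Result: 149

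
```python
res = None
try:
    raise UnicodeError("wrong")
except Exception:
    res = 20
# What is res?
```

Step-by-step execution trace:
1. `raise UnicodeError(...)` raises UnicodeError.
2. `except Exception` matches (UnicodeError is a subclass of Exception) → res = 20.
Result: 20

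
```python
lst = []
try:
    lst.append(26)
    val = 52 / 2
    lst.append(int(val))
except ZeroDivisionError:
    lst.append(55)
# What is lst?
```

Step-by-step execution trace:
1. try: `lst.append(26)` → lst = [26].
2. `val = 52 / 2` → val = 26.0. No exception raised.
3. `lst.append(int(val))` → lst = [26, 26].
4. `except ZeroDivisionError` is skipped (no exception was raised).
Result: [26, 26]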